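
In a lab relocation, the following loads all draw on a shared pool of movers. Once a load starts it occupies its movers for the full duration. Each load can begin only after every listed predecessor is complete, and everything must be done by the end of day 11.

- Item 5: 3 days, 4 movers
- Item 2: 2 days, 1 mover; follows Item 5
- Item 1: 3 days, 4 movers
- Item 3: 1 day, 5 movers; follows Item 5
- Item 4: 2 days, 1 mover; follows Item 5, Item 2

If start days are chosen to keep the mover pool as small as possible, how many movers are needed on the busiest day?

Early-start (Item 5@1, Item 2@4, Item 1@1, Item 3@4, Item 4@6) gives peak 8: d1:8  d2:8  d3:8  d4:6  d5:1  d6:1  d7:1  d8:0  d9:0  d10:0  d11:0.
Shift Item 1→4, Item 3→7, Item 4→8.
Schedule Item 5@1, Item 2@4, Item 1@4, Item 3@7, Item 4@8: d1:4  d2:4  d3:4  d4:5  d5:5  d6:4  d7:5  d8:1  d9:1  d10:0  d11:0 — peak 5.

5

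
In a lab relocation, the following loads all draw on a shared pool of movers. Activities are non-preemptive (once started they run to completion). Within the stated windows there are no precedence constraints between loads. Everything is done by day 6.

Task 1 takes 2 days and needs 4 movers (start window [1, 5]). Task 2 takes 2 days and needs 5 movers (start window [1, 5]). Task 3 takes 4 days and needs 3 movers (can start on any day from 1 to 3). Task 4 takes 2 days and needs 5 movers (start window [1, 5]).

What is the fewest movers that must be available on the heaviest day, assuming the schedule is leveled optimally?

8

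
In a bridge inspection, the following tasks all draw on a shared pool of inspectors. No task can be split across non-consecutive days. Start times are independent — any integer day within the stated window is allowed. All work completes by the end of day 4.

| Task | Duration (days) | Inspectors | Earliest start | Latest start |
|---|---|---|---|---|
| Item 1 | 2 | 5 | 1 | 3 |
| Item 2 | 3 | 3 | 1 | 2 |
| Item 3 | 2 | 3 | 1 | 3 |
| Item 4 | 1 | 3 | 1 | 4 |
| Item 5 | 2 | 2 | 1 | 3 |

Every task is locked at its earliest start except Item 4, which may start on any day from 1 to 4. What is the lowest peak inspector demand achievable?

Item 4@1: d1:16  d2:13  d3:3  d4:0 → peak 16
Item 4@2: d1:13  d2:16  d3:3  d4:0 → peak 16
Item 4@3: d1:13  d2:13  d3:6  d4:0 → peak 13
Item 4@4: d1:13  d2:13  d3:3  d4:3 → peak 13
Best is Item 4@3, peak 13.

13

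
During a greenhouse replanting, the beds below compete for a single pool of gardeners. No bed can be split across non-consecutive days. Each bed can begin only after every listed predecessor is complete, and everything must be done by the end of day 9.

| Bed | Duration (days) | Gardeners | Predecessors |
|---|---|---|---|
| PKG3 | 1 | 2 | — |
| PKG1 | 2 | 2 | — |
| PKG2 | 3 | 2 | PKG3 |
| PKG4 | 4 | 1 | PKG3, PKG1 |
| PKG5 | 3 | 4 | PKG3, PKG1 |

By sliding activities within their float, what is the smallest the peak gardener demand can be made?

4

Early-start (PKG3@1, PKG1@1, PKG2@2, PKG4@3, PKG5@3) gives peak 7: d1:4  d2:4  d3:7  d4:7  d5:5  d6:1  d7:0  d8:0  d9:0.
Shift PKG5→7.
Schedule PKG3@1, PKG1@1, PKG2@2, PKG4@3, PKG5@7: d1:4  d2:4  d3:3  d4:3  d5:1  d6:1  d7:4  d8:4  d9:4 — peak 4.
Total gardener-days = 28 over 9 days ⇒ peak ≥ ⌈28/9⌉ = 4, so 4 is optimal.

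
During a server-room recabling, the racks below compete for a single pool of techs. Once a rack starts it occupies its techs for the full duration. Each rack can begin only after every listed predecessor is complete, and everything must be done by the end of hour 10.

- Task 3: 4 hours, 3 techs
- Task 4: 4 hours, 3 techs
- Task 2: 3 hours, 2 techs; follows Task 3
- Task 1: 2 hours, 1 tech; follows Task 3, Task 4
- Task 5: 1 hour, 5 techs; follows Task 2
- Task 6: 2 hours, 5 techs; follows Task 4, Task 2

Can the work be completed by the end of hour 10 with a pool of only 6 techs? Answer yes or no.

Schedule Task 3@1, Task 4@1, Task 2@5, Task 1@5, Task 5@8, Task 6@9: h1:6  h2:6  h3:6  h4:6  h5:3  h6:3  h7:2  h8:5  h9:5  h10:5 — peak 6 ≤ 6.

yes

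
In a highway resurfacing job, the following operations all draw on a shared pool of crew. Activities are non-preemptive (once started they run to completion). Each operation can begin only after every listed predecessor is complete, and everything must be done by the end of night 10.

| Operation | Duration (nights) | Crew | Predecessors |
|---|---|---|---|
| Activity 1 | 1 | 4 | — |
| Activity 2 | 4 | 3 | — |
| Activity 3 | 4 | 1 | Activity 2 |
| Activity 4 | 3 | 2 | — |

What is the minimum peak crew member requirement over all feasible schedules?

Early-start (Activity 1@1, Activity 2@1, Activity 3@5, Activity 4@1) gives peak 9: n1:9  n2:5  n3:5  n4:3  n5:1  n6:1  n7:1  n8:1  n9:0  n10:0.
Shift Activity 2→2, Activity 3→6, Activity 4→6.
Schedule Activity 1@1, Activity 2@2, Activity 3@6, Activity 4@6: n1:4  n2:3  n3:3  n4:3  n5:3  n6:3  n7:3  n8:3  n9:1  n10:0 — peak 4.

4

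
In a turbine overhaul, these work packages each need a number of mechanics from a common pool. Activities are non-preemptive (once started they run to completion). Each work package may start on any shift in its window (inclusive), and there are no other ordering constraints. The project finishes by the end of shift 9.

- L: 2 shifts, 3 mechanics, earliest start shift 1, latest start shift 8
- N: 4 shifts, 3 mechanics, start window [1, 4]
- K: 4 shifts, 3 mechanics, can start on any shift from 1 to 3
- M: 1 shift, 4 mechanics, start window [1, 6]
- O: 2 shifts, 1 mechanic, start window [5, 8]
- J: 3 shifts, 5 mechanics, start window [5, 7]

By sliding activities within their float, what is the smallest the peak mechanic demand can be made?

7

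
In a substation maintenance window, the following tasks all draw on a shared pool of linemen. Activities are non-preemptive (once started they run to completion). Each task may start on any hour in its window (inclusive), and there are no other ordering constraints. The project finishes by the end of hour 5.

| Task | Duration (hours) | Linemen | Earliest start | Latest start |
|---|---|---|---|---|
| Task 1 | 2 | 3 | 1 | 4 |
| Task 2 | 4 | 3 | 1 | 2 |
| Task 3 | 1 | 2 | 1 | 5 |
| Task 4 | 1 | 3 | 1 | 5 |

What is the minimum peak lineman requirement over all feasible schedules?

6

Early-start (Task 1@1, Task 2@1, Task 3@1, Task 4@1) gives peak 11: h1:11  h2:6  h3:3  h4:3  h5:0.
Shift Task 3→3, Task 4→4.
Schedule Task 1@1, Task 2@1, Task 3@3, Task 4@4: h1:6  h2:6  h3:5  h4:6  h5:0 — peak 6.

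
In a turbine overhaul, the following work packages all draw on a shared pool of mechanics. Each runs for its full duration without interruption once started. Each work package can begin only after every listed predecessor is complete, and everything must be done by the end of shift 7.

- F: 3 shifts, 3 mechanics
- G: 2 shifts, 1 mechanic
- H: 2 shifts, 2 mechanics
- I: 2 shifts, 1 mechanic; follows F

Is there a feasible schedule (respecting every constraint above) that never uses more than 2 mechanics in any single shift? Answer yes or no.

no

Total mechanic-shifts = 17; over 7 shifts the average is 17/7 > 2, so some shift must exceed 2.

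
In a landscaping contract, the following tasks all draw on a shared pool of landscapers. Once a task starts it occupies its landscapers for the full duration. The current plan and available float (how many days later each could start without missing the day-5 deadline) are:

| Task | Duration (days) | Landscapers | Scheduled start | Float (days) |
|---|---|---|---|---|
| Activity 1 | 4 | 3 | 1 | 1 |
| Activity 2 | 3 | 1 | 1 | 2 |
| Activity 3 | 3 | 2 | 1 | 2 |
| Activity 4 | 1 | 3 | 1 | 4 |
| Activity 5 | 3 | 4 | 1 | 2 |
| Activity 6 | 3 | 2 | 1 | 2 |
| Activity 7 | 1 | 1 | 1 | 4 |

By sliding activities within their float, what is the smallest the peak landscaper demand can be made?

12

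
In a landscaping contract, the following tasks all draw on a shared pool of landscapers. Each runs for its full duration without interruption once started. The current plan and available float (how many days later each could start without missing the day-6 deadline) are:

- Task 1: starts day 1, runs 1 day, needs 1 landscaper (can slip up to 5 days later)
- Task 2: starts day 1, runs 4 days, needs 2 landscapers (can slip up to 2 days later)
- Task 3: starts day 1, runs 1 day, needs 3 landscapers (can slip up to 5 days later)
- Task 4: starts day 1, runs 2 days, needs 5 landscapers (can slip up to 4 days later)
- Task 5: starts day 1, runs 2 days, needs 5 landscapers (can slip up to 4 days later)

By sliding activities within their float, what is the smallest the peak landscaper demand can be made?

7

Early-start (Task 1@1, Task 2@1, Task 3@1, Task 4@1, Task 5@1) gives peak 16: d1:16  d2:12  d3:2  d4:2  d5:0  d6:0.
Shift Task 4→2, Task 5→4.
Schedule Task 1@1, Task 2@1, Task 3@1, Task 4@2, Task 5@4: d1:6  d2:7  d3:7  d4:7  d5:5  d6:0 — peak 7.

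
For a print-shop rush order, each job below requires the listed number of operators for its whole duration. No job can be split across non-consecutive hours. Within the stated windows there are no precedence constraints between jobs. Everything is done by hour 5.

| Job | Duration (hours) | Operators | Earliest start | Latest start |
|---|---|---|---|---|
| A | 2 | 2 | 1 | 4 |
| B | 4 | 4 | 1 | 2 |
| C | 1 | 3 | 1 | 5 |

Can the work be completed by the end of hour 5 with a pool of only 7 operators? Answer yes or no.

yes

Schedule A@1, B@1, C@5: h1:6  h2:6  h3:4  h4:4  h5:3 — peak 6 ≤ 7.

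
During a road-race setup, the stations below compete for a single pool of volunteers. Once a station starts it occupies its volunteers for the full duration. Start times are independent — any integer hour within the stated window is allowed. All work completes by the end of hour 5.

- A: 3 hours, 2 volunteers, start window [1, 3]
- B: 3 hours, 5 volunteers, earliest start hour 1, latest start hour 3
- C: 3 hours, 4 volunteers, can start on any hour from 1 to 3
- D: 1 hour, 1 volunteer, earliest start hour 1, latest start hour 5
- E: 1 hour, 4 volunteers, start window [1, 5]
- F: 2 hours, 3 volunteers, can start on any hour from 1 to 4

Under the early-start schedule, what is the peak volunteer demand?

Early-start schedule: A@1, B@1, C@1, D@1, E@1, F@1.
Load per hour: hour 1: 19, hour 2: 14, hour 3: 11, hour 4: 0, hour 5: 0.
Peak is 19.

19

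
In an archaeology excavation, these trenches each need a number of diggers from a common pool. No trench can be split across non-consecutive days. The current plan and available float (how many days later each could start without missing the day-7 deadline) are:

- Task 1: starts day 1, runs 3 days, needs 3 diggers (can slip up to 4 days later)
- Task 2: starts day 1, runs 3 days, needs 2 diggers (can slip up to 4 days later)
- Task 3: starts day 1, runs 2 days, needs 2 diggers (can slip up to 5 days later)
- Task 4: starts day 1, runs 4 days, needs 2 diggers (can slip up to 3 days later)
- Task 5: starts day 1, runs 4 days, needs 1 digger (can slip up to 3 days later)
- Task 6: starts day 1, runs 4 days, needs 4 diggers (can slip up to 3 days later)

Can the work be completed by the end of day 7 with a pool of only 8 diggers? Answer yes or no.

Schedule Task 1@1, Task 2@1, Task 3@1, Task 4@3, Task 5@4, Task 6@4: d1:7  d2:7  d3:7  d4:7  d5:7  d6:7  d7:5 — peak 7 ≤ 8.

yes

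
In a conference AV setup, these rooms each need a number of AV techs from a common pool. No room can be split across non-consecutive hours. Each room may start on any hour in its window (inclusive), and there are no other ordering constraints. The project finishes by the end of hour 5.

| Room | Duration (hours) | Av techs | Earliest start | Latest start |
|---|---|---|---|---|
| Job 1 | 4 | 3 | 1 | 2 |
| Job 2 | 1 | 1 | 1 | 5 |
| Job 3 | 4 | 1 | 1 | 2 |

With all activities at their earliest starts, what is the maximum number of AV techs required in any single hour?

Early-start schedule: Job 1@1, Job 2@1, Job 3@1.
Load per hour: hour 1: 5, hour 2: 4, hour 3: 4, hour 4: 4, hour 5: 0.
Peak is 5.

5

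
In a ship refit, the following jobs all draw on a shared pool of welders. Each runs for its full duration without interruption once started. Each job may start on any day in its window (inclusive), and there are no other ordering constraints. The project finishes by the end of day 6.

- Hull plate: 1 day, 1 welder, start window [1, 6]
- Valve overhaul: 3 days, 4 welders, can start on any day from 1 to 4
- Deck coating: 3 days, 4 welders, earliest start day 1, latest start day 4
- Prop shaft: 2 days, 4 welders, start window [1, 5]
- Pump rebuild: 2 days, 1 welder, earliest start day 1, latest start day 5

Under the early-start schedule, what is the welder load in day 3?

8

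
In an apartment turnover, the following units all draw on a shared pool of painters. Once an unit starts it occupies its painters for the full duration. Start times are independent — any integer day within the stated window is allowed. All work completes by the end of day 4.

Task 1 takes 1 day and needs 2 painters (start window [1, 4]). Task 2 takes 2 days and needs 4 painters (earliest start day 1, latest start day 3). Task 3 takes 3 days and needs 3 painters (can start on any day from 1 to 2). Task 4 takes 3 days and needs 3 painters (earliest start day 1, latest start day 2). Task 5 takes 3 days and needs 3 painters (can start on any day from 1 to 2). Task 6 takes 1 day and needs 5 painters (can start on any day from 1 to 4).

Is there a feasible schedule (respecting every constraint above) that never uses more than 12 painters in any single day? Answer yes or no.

no

The minimum achievable peak is 13; 12 < 13, so no feasible schedule stays within the cap.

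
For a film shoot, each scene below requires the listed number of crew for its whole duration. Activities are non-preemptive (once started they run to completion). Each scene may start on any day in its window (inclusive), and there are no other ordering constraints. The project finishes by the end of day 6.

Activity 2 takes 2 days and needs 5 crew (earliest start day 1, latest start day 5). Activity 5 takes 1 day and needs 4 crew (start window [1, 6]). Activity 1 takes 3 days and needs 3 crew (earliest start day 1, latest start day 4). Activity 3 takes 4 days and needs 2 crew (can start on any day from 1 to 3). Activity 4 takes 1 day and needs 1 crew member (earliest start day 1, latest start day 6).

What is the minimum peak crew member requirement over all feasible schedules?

Early-start (Activity 2@1, Activity 5@1, Activity 1@1, Activity 3@1, Activity 4@1) gives peak 15: d1:15  d2:10  d3:5  d4:2  d5:0  d6:0.
Shift Activity 5→3, Activity 1→4, Activity 3→3.
Schedule Activity 2@1, Activity 5@3, Activity 1@4, Activity 3@3, Activity 4@1: d1:6  d2:5  d3:6  d4:5  d5:5  d6:5 — peak 6.
Total crew member-days = 32 over 6 days ⇒ peak ≥ ⌈32/6⌉ = 6, so 6 is optimal.

6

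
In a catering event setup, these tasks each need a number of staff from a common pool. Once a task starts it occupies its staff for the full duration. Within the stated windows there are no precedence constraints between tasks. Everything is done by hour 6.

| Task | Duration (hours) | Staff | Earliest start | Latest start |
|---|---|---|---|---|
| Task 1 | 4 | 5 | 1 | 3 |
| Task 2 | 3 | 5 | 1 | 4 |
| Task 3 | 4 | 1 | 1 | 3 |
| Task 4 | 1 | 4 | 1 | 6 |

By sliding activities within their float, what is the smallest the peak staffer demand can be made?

11

Early-start (Task 1@1, Task 2@1, Task 3@1, Task 4@1) gives peak 15: h1:15  h2:11  h3:11  h4:6  h5:0  h6:0.
Shift Task 4→4.
Schedule Task 1@1, Task 2@1, Task 3@1, Task 4@4: h1:11  h2:11  h3:11  h4:10  h5:0  h6:0 — peak 11.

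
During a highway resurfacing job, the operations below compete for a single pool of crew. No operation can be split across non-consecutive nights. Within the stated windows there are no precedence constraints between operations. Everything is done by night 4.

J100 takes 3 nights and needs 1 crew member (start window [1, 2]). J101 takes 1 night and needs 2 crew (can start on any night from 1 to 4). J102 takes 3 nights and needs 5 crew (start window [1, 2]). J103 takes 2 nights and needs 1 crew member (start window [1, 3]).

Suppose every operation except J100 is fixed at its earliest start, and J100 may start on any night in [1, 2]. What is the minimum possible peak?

J100@1: n1:9  n2:7  n3:6  n4:0 → peak 9
J100@2: n1:8  n2:7  n3:6  n4:1 → peak 8
Best is J100@2, peak 8.

8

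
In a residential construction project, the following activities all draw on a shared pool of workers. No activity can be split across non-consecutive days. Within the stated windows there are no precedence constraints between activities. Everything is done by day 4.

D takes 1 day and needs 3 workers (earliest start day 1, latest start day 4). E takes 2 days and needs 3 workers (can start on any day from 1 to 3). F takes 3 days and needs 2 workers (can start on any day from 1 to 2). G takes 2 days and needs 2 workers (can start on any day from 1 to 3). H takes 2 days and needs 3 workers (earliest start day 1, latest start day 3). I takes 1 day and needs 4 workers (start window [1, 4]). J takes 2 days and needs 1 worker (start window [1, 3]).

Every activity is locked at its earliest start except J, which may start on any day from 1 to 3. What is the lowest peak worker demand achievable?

J@1: d1:18  d2:11  d3:2  d4:0 → peak 18
J@2: d1:17  d2:11  d3:3  d4:0 → peak 17
J@3: d1:17  d2:10  d3:3  d4:1 → peak 17
Best is J@2, peak 17.

17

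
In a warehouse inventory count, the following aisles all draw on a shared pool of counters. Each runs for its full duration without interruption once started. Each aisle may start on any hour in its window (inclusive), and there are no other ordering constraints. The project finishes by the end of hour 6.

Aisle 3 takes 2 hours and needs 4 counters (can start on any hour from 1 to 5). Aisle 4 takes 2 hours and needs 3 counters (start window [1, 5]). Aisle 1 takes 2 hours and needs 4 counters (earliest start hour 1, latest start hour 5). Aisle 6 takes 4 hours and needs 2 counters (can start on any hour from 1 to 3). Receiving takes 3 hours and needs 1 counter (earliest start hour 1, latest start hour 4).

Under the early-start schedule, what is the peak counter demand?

14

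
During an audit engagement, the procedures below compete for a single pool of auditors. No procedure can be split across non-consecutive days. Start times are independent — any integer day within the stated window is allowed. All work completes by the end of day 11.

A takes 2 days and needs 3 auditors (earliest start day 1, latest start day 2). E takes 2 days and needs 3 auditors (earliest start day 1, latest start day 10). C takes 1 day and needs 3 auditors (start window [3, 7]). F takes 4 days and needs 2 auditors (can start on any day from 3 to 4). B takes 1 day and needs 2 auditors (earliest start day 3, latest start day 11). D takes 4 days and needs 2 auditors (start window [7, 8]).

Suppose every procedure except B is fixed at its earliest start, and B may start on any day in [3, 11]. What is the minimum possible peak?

6

B@3: d1:6  d2:6  d3:7  d4:2  d5:2  d6:2  d7:2  d8:2  d9:2  d10:2  d11:0 → peak 7
B@4: d1:6  d2:6  d3:5  d4:4  d5:2  d6:2  d7:2  d8:2  d9:2  d10:2  d11:0 → peak 6
B@5: d1:6  d2:6  d3:5  d4:2  d5:4  d6:2  d7:2  d8:2  d9:2  d10:2  d11:0 → peak 6
B@6: d1:6  d2:6  d3:5  d4:2  d5:2  d6:4  d7:2  d8:2  d9:2  d10:2  d11:0 → peak 6
B@7: d1:6  d2:6  d3:5  d4:2  d5:2  d6:2  d7:4  d8:2  d9:2  d10:2  d11:0 → peak 6
B@8: d1:6  d2:6  d3:5  d4:2  d5:2  d6:2  d7:2  d8:4  d9:2  d10:2  d11:0 → peak 6
B@9: d1:6  d2:6  d3:5  d4:2  d5:2  d6:2  d7:2  d8:2  d9:4  d10:2  d11:0 → peak 6
B@10: d1:6  d2:6  d3:5  d4:2  d5:2  d6:2  d7:2  d8:2  d9:2  d10:4  d11:0 → peak 6
B@11: d1:6  d2:6  d3:5  d4:2  d5:2  d6:2  d7:2  d8:2  d9:2  d10:2  d11:2 → peak 6
Best is B@4, peak 6.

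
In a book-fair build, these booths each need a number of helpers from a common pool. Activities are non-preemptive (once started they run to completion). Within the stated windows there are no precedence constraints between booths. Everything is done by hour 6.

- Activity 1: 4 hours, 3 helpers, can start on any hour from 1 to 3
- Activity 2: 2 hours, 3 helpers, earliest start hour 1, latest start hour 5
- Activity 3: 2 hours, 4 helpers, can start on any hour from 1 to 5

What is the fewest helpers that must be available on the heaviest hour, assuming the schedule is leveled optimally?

Early-start (Activity 1@1, Activity 2@1, Activity 3@1) gives peak 10: h1:10  h2:10  h3:3  h4:3  h5:0  h6:0.
Shift Activity 3→5.
Schedule Activity 1@1, Activity 2@1, Activity 3@5: h1:6  h2:6  h3:3  h4:3  h5:4  h6:4 — peak 6.

6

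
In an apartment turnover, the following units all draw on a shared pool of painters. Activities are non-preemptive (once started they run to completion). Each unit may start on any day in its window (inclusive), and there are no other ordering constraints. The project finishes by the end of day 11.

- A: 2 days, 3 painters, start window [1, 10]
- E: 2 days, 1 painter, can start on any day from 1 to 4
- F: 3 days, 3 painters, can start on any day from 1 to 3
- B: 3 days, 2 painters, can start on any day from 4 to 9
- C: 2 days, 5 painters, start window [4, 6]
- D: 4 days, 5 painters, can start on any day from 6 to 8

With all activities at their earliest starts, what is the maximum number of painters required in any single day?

7

Early-start schedule: A@1, E@1, F@1, B@4, C@4, D@6.
Load per day: day 1: 7, day 2: 7, day 3: 3, day 4: 7, day 5: 7, day 6: 7, day 7: 5, day 8: 5, day 9: 5, day 10: 0, day 11: 0.
Peak is 7.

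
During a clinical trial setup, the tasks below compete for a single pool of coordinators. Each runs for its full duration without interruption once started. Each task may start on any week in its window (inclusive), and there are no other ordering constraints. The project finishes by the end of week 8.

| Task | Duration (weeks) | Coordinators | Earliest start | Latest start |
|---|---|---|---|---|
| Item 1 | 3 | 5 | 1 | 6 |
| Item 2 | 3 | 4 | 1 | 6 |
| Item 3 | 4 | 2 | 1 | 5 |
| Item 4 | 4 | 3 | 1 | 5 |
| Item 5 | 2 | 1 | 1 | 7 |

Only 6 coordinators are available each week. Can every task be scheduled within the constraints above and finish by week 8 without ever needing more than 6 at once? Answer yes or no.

no

Total coordinator-weeks = 49; over 8 weeks the average is 49/8 > 6, so some week must exceed 6.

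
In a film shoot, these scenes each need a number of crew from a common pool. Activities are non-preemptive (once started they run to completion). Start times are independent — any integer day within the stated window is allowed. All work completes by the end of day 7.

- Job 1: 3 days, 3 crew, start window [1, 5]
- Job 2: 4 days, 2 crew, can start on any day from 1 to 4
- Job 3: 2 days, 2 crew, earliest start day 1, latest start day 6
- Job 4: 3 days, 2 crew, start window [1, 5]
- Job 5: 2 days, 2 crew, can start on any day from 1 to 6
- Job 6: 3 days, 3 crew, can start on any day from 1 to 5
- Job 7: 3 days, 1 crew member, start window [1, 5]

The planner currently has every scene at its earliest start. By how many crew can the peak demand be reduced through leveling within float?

8

Early-start peak: d1:15  d2:15  d3:11  d4:2  d5:0  d6:0  d7:0 ⇒ 15.
Leveled (Job 1@1, Job 2@1, Job 3@1, Job 4@3, Job 5@6, Job 6@4, Job 7@5): d1:7  d2:7  d3:7  d4:7  d5:6  d6:6  d7:3 ⇒ 7.
Reduction 15 − 7 = 8.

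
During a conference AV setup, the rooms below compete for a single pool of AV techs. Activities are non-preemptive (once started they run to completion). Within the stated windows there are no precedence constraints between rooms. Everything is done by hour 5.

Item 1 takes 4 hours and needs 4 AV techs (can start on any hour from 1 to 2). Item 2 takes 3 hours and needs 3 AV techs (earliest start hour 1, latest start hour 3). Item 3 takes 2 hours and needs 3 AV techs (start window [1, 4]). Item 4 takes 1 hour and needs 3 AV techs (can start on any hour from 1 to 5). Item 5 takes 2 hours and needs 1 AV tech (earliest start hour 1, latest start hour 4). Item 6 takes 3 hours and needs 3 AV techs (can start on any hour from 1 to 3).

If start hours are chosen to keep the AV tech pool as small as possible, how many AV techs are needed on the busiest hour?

10

Early-start (Item 1@1, Item 2@1, Item 3@1, Item 4@1, Item 5@1, Item 6@1) gives peak 17: h1:17  h2:14  h3:10  h4:4  h5:0.
Shift Item 4→5, Item 5→4, Item 6→3.
Schedule Item 1@1, Item 2@1, Item 3@1, Item 4@5, Item 5@4, Item 6@3: h1:10  h2:10  h3:10  h4:8  h5:7 — peak 10.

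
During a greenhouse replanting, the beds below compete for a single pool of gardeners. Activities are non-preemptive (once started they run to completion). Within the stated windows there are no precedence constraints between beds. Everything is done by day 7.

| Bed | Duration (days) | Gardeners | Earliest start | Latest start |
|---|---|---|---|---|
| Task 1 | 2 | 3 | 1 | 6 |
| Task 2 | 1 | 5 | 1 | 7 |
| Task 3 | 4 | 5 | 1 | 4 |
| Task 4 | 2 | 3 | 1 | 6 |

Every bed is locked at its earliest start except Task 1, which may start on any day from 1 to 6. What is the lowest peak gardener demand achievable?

13

Task 1@1: d1:16  d2:11  d3:5  d4:5  d5:0  d6:0  d7:0 → peak 16
Task 1@2: d1:13  d2:11  d3:8  d4:5  d5:0  d6:0  d7:0 → peak 13
Task 1@3: d1:13  d2:8  d3:8  d4:8  d5:0  d6:0  d7:0 → peak 13
Task 1@4: d1:13  d2:8  d3:5  d4:8  d5:3  d6:0  d7:0 → peak 13
Task 1@5: d1:13  d2:8  d3:5  d4:5  d5:3  d6:3  d7:0 → peak 13
Task 1@6: d1:13  d2:8  d3:5  d4:5  d5:0  d6:3  d7:3 → peak 13
Best is Task 1@2, peak 13.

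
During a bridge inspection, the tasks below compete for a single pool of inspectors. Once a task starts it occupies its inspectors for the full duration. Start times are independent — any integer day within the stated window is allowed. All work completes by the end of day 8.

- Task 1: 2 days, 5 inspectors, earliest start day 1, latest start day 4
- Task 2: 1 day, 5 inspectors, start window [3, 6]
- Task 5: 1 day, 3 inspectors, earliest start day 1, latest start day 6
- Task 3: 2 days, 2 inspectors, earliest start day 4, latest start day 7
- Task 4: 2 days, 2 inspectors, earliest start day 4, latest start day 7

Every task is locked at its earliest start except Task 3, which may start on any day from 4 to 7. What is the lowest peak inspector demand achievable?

Task 3@4: d1:8  d2:5  d3:5  d4:4  d5:4  d6:0  d7:0  d8:0 → peak 8
Task 3@5: d1:8  d2:5  d3:5  d4:2  d5:4  d6:2  d7:0  d8:0 → peak 8
Task 3@6: d1:8  d2:5  d3:5  d4:2  d5:2  d6:2  d7:2  d8:0 → peak 8
Task 3@7: d1:8  d2:5  d3:5  d4:2  d5:2  d6:0  d7:2  d8:2 → peak 8
Best is Task 3@4, peak 8.

8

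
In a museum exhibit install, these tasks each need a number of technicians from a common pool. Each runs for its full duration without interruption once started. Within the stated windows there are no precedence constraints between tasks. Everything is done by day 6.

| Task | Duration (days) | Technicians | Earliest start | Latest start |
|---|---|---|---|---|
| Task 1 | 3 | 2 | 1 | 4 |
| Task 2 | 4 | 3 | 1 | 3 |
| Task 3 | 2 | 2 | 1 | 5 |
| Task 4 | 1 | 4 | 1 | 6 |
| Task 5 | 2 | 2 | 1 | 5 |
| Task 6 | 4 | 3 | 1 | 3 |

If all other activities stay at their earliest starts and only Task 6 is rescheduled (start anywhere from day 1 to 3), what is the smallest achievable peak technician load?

13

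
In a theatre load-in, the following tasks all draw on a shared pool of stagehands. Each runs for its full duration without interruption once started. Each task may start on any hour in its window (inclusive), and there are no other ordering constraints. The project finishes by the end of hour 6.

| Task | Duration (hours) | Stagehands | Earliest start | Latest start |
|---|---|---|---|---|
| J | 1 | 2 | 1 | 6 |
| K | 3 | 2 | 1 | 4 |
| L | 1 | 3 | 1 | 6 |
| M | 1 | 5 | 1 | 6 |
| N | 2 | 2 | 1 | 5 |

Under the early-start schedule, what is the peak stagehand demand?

14

Early-start schedule: J@1, K@1, L@1, M@1, N@1.
Load per hour: hour 1: 14, hour 2: 4, hour 3: 2, hour 4: 0, hour 5: 0, hour 6: 0.
Peak is 14.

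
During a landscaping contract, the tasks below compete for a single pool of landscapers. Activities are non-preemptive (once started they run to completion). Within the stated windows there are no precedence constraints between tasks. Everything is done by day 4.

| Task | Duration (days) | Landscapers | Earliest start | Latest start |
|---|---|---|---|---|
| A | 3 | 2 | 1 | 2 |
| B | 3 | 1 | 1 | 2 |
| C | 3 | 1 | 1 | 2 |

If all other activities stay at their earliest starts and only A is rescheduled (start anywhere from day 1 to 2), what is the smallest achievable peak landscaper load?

A@1: d1:4  d2:4  d3:4  d4:0 → peak 4
A@2: d1:2  d2:4  d3:4  d4:2 → peak 4
Best is A@1, peak 4.

4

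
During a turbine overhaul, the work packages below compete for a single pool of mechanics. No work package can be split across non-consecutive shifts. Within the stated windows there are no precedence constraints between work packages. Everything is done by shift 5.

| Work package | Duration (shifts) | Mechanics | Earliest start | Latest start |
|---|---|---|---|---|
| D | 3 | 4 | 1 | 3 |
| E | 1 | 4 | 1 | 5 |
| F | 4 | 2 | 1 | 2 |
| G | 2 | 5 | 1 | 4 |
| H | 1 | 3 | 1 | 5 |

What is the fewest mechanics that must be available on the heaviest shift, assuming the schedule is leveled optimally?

9

Early-start (D@1, E@1, F@1, G@1, H@1) gives peak 18: s1:18  s2:11  s3:6  s4:2  s5:0.
Shift F→2, G→4, H→2.
Schedule D@1, E@1, F@2, G@4, H@2: s1:8  s2:9  s3:6  s4:7  s5:7 — peak 9.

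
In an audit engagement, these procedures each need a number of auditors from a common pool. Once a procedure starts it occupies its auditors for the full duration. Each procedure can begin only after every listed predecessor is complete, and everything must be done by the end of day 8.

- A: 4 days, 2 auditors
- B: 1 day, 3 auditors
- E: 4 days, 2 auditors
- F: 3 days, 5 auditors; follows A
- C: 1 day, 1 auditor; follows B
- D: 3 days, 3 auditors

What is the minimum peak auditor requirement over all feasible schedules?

Early-start (A@1, B@1, E@1, F@5, C@2, D@1) gives peak 10: d1:10  d2:8  d3:7  d4:4  d5:5  d6:5  d7:5  d8:0.
Shift C→5, D→2.
Schedule A@1, B@1, E@1, F@5, C@5, D@2: d1:7  d2:7  d3:7  d4:7  d5:6  d6:5  d7:5  d8:0 — peak 7.

7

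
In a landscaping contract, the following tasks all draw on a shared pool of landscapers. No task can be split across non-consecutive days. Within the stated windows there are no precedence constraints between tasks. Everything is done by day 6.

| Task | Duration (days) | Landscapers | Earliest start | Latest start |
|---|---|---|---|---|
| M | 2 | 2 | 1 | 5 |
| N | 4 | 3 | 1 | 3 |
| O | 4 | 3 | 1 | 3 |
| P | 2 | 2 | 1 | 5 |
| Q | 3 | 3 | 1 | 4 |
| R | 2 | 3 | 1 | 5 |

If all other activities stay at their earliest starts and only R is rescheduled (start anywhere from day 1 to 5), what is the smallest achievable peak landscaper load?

R@1: d1:16  d2:16  d3:9  d4:6  d5:0  d6:0 → peak 16
R@2: d1:13  d2:16  d3:12  d4:6  d5:0  d6:0 → peak 16
R@3: d1:13  d2:13  d3:12  d4:9  d5:0  d6:0 → peak 13
R@4: d1:13  d2:13  d3:9  d4:9  d5:3  d6:0 → peak 13
R@5: d1:13  d2:13  d3:9  d4:6  d5:3  d6:3 → peak 13
Best is R@3, peak 13.

13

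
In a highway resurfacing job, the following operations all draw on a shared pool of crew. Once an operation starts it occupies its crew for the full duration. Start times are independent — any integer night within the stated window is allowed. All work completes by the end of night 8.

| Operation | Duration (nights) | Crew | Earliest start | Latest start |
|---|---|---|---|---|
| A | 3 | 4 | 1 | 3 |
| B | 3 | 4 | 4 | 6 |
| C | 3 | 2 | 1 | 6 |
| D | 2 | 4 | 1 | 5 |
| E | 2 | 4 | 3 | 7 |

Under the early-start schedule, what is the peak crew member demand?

10

Early-start schedule: A@1, B@4, C@1, D@1, E@3.
Load per night: night 1: 10, night 2: 10, night 3: 10, night 4: 8, night 5: 4, night 6: 4, night 7: 0, night 8: 0.
Peak is 10.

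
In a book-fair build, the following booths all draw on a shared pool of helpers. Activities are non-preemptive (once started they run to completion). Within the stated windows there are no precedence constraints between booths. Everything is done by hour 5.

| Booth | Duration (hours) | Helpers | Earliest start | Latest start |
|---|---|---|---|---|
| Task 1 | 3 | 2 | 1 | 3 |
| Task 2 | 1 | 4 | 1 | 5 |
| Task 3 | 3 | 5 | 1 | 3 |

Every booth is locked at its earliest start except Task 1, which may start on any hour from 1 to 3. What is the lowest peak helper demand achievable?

Task 1@1: h1:11  h2:7  h3:7  h4:0  h5:0 → peak 11
Task 1@2: h1:9  h2:7  h3:7  h4:2  h5:0 → peak 9
Task 1@3: h1:9  h2:5  h3:7  h4:2  h5:2 → peak 9
Best is Task 1@2, peak 9.

9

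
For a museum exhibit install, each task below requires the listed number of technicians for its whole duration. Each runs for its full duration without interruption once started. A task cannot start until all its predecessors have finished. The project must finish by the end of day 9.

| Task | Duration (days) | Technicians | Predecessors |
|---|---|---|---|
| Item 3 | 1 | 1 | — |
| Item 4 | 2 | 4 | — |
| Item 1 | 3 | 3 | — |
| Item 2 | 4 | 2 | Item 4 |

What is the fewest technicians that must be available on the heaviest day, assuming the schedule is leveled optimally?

4

Early-start (Item 3@1, Item 4@1, Item 1@1, Item 2@3) gives peak 8: d1:8  d2:7  d3:5  d4:2  d5:2  d6:2  d7:0  d8:0  d9:0.
Shift Item 4→4, Item 2→6.
Schedule Item 3@1, Item 4@4, Item 1@1, Item 2@6: d1:4  d2:3  d3:3  d4:4  d5:4  d6:2  d7:2  d8:2  d9:2 — peak 4.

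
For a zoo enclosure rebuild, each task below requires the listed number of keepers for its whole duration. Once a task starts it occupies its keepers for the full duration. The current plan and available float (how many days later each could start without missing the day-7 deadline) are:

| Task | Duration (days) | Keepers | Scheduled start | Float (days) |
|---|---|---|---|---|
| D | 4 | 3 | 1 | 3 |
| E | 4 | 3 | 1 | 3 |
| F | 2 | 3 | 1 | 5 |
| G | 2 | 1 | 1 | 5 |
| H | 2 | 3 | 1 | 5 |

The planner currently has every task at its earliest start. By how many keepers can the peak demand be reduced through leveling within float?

Early-start peak: d1:13  d2:13  d3:6  d4:6  d5:0  d6:0  d7:0 ⇒ 13.
Leveled (D@1, E@1, F@5, G@1, H@5): d1:7  d2:7  d3:6  d4:6  d5:6  d6:6  d7:0 ⇒ 7.
Reduction 13 − 7 = 6.

6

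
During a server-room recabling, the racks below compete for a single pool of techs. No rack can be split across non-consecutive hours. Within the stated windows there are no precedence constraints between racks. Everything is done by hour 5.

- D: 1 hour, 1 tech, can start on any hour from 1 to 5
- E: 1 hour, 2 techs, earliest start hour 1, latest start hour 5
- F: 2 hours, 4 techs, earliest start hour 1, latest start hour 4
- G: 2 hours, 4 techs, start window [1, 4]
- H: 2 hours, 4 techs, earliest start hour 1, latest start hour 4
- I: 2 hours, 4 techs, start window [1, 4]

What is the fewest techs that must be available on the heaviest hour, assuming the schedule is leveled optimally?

8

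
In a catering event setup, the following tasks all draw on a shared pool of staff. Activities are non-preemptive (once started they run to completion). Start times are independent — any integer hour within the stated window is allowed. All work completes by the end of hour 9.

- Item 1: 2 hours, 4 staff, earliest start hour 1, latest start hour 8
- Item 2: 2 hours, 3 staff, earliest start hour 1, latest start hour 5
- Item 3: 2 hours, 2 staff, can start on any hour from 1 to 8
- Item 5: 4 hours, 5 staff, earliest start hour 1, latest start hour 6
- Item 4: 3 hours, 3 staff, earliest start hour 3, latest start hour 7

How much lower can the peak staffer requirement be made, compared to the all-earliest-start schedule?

Early-start peak: h1:14  h2:14  h3:8  h4:8  h5:3  h6:0  h7:0  h8:0  h9:0 ⇒ 14.
Leveled (Item 1@1, Item 2@3, Item 3@1, Item 5@6, Item 4@3): h1:6  h2:6  h3:6  h4:6  h5:3  h6:5  h7:5  h8:5  h9:5 ⇒ 6.
Reduction 14 − 6 = 8.

8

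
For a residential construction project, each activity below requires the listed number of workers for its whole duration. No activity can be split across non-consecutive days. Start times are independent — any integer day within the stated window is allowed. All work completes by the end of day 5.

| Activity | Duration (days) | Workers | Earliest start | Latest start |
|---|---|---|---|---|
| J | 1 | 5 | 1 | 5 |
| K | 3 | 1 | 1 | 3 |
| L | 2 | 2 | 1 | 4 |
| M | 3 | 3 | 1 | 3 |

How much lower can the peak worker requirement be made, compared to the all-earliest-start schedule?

5

Early-start peak: d1:11  d2:6  d3:4  d4:0  d5:0 ⇒ 11.
Leveled (J@1, K@1, L@2, M@2): d1:6  d2:6  d3:6  d4:3  d5:0 ⇒ 6.
Reduction 11 − 6 = 5.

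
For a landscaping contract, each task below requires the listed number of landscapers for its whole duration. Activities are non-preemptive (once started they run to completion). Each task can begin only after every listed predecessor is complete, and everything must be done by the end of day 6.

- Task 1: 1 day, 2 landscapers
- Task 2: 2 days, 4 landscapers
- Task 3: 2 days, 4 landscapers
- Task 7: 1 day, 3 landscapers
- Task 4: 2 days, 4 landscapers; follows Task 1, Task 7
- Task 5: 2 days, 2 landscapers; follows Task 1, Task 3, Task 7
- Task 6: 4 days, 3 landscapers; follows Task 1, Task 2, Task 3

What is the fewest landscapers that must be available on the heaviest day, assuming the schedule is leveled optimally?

10

Early-start (Task 1@1, Task 2@1, Task 3@1, Task 7@1, Task 4@2, Task 5@3, Task 6@3) gives peak 13: d1:13  d2:12  d3:9  d4:5  d5:3  d6:3.
Shift Task 7→3, Task 4→4, Task 5→4.
Schedule Task 1@1, Task 2@1, Task 3@1, Task 7@3, Task 4@4, Task 5@4, Task 6@3: d1:10  d2:8  d3:6  d4:9  d5:9  d6:3 — peak 10.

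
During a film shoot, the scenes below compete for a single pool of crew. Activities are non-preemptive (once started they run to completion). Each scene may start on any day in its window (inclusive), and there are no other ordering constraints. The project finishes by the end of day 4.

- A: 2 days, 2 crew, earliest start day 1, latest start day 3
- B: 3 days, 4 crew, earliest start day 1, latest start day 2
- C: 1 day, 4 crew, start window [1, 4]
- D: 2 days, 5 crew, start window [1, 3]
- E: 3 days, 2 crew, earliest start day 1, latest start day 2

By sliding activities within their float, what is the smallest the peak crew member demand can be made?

11

Early-start (A@1, B@1, C@1, D@1, E@1) gives peak 17: d1:17  d2:13  d3:6  d4:0.
Shift D→3, E→2.
Schedule A@1, B@1, C@1, D@3, E@2: d1:10  d2:8  d3:11  d4:7 — peak 11.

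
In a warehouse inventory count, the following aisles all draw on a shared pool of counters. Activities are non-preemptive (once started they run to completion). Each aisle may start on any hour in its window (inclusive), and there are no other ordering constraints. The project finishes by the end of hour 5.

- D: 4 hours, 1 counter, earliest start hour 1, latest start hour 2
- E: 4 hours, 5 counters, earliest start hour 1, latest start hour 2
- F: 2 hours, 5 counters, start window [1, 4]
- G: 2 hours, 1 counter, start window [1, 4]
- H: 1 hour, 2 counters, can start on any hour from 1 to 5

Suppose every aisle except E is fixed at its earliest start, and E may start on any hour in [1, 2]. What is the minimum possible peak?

E@1: h1:14  h2:12  h3:6  h4:6  h5:0 → peak 14
E@2: h1:9  h2:12  h3:6  h4:6  h5:5 → peak 12
Best is E@2, peak 12.

12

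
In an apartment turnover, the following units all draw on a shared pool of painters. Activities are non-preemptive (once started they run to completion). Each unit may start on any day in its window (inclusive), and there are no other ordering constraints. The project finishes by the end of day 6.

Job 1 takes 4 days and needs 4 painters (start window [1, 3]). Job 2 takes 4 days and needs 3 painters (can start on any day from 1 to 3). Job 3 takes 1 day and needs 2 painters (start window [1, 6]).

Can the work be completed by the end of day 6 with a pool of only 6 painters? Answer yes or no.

The minimum achievable peak is 7; 6 < 7, so no feasible schedule stays within the cap.

no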